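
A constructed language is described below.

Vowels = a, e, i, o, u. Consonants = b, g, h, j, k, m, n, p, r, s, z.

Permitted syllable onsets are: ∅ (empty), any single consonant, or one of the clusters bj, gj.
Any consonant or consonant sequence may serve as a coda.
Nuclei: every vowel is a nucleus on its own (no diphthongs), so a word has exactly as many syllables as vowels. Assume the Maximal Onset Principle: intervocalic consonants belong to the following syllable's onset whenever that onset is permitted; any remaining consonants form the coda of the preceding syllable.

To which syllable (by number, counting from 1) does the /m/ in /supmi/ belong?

The vowels are u, i — 2 nuclei, so 2 syllables.
/u…i/ gap (V1→V2): /pm/ — longest licit onset from the right is /m/, leaving /p/ as coda.
Syllabification: sup.mi.
The /m/ is in the onset of syllable 2 (/mi/).

2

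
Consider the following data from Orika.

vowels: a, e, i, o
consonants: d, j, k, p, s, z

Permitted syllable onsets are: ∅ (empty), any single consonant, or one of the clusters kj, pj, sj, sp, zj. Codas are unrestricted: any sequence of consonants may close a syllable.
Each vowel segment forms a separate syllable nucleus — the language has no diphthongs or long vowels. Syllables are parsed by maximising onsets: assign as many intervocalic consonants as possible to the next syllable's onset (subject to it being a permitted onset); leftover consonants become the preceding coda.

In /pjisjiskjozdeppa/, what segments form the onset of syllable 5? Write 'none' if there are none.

p

Nuclei (vowels): i, i, o, e, a → 5 syllables.
Between /i/ (V1) and /i/ (V2): /sj/ — entire cluster is a permitted onset → onset /sj/, coda ∅.
Between /i/ (V2) and /o/ (V3): /skj/ — longest licit onset from the right is /kj/, leaving /s/ as coda.
Between /o/ (V3) and /e/ (V4): /zd/ splits as /z/ + /d/ (/d/ is the longest suffix that is a licit onset).
Between /e/ (V4) and /a/ (V5): /pp/; trying suffixes from longest down, /p/ is the first permitted one, so coda /p/ | onset /p/.
Result: pji.sjis.kjoz.dep.pa.
Syllable 5 is /pa/: onset /p/, nucleus /a/, coda ∅.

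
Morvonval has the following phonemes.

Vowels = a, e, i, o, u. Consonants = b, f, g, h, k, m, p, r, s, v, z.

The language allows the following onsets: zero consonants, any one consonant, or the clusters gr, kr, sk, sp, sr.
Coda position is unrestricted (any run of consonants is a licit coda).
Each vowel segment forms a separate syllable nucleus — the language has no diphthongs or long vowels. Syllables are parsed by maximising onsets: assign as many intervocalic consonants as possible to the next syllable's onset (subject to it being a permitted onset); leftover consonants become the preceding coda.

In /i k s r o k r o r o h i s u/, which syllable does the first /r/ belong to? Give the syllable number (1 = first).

2

The vowels are i, o, o, o, i, u — 6 nuclei, so 6 syllables.
/i…o/ gap (V1→V2): cluster /ksr/ — the longest permitted-onset suffix is /sr/; onset = /sr/, preceding coda = /k/.
/o…o/ gap (V2→V3): cluster /kr/ — /kr/ is itself a permitted onset, so the whole cluster goes right; preceding coda = ∅.
/o…o/ gap (V3→V4): just /r/ — single C goes to the following onset.
/o…i/ gap (V4→V5): just /h/ — single C goes to the following onset.
/i…u/ gap (V5→V6): /s/ is a single consonant, so it becomes the next onset.
So the parse is ik.sro.kro.ro.hi.su.
The first /r/ is in the onset of syllable 2 (/sro/).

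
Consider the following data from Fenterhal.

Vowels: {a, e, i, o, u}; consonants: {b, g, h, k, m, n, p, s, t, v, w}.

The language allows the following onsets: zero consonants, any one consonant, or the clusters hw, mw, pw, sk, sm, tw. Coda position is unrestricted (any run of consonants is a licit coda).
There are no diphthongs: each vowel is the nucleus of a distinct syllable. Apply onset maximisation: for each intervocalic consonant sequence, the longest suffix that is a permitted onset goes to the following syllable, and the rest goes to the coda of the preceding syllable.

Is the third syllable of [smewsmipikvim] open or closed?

closed

Nuclei (vowels): e, i, i, i → 4 syllables.
V1 /e/ – V2 /i/: /wsm/ splits as /w/ + /sm/ (/sm/ is the longest suffix that is a licit onset).
V2 /i/ – V3 /i/: /p/ → onset of the next syllable (single consonants are always licit onsets).
V3 /i/ – V4 /i/: cluster /kv/ — the longest permitted-onset suffix is /v/; onset = /v/, preceding coda = /k/.
Syllabification: smew.smi.pik.vim.
Syllable 3 is /pik/ with coda /k/, so it is closed.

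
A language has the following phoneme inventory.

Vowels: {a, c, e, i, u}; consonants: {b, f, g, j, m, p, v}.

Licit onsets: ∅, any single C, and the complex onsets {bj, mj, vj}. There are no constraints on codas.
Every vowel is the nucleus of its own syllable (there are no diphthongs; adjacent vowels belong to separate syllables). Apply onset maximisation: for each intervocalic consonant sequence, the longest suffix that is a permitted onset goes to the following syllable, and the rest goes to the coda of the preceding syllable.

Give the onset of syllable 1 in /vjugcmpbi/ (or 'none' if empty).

The vowels are u, c, i — 3 nuclei, so 3 syllables.
σ1/σ2 boundary: just /g/ — single C goes to the following onset.
σ2/σ3 boundary: cluster /mpb/ — the longest permitted-onset suffix is /b/; onset = /b/, preceding coda = /mp/.
Result: vju.gcmp.bi.
Syllable 1 is /vju/: onset /vj/, nucleus /u/, coda ∅.

vj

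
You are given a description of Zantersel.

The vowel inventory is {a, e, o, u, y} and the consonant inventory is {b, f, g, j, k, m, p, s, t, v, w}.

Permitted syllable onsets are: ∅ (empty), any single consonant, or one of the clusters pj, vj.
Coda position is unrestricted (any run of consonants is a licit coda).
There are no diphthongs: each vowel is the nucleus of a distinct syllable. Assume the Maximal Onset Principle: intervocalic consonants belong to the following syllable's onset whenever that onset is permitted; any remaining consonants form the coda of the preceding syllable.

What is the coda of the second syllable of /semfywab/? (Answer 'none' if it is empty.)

Vowels present: e, y, a; each is a nucleus, giving 3 syllables.
σ1/σ2 boundary: cluster /mf/ — the longest permitted-onset suffix is /f/; onset = /f/, preceding coda = /m/.
σ2/σ3 boundary: just /w/ — single C goes to the following onset.
So the parse is sem.fy.wab.
Syllable 2 is /fy/: onset /f/, nucleus /y/, coda ∅.

none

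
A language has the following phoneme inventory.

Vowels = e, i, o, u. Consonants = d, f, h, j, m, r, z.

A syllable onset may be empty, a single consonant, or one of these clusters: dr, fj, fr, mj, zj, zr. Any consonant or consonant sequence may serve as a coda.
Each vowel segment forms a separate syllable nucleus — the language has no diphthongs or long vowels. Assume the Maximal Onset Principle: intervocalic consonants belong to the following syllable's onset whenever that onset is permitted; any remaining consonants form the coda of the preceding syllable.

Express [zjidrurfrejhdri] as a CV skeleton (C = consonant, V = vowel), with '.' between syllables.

CCV.CCVC.CCVCC.CCV

Nuclei (vowels): i, u, e, i → 4 syllables.
Between /i/ (V1) and /u/ (V2): /dr/ — entire cluster is a permitted onset → onset /dr/, coda ∅.
Between /u/ (V2) and /e/ (V3): /rfr/ splits as /r/ + /fr/ (/fr/ is the longest suffix that is a licit onset).
Between /e/ (V3) and /i/ (V4): /jhdr/ splits as /jh/ + /dr/ (/dr/ is the longest suffix that is a licit onset).
So the parse is zji.drur.frejh.dri.
Mapping each syllable to C/V: /zji/ → CCV, /drur/ → CCVC, /frejh/ → CCVCC, /dri/ → CCV.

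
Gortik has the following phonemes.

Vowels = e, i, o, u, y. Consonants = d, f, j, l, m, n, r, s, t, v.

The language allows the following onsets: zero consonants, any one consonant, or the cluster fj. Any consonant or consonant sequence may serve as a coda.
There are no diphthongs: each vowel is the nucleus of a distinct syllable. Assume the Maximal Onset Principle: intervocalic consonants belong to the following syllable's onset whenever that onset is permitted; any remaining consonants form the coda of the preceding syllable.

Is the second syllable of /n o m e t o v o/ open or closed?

open

Vowels present: o, e, o, o; each is a nucleus, giving 4 syllables.
V1 /o/ – V2 /e/: just /m/ — single C goes to the following onset.
V2 /e/ – V3 /o/: /t/ is a single consonant, so it becomes the next onset.
V3 /o/ – V4 /o/: /v/ → onset of the next syllable (single consonants are always licit onsets).
Putting it together: no.me.to.vo.
Syllable 2 is /me/; it ends in its nucleus with no coda, so it is open.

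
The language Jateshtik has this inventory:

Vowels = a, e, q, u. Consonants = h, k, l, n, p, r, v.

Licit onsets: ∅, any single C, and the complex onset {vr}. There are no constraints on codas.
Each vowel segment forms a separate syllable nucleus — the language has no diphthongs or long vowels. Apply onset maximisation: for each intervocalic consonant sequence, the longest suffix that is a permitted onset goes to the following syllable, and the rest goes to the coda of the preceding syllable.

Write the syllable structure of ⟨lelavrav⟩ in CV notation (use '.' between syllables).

CV.CV.CCVC

Nuclei (vowels): e, a, a → 3 syllables.
Between /e/ (V1) and /a/ (V2): /l/ is a single consonant, so it becomes the next onset.
Between /a/ (V2) and /a/ (V3): /vr/ is a licit onset in full, so it all attaches to the next syllable.
Putting it together: le.la.vrav.
Mapping each syllable to C/V: /le/ → CV, /la/ → CV, /vrav/ → CCVC.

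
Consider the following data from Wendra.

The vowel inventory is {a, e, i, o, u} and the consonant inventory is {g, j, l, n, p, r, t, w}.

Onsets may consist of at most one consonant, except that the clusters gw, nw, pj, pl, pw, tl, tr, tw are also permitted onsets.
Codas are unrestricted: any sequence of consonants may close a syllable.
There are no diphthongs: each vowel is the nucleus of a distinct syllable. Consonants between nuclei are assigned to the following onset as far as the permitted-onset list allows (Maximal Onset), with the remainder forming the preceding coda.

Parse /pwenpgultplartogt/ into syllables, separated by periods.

pwenp.gult.plar.togt

The vowels are e, u, a, o — 4 nuclei, so 4 syllables.
σ1/σ2 boundary: cluster /npg/ — the longest permitted-onset suffix is /g/; onset = /g/, preceding coda = /np/.
σ2/σ3 boundary: /ltpl/ — longest licit onset from the right is /pl/, leaving /lt/ as coda.
σ3/σ4 boundary: /rt/ splits as /r/ + /t/ (/t/ is the longest suffix that is a licit onset).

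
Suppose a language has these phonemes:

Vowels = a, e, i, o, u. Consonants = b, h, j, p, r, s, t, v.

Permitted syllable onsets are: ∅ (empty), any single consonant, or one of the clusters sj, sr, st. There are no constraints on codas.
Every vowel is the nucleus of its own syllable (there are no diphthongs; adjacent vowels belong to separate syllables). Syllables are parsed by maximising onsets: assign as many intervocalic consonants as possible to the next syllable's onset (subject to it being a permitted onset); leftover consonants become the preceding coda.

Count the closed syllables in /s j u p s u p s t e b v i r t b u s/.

Vowels present: u, u, e, i, u; each is a nucleus, giving 5 syllables.
/u…u/ gap (V1→V2): /ps/ — longest licit onset from the right is /s/, leaving /p/ as coda.
/u…e/ gap (V2→V3): /pst/ splits as /p/ + /st/ (/st/ is the longest suffix that is a licit onset).
/e…i/ gap (V3→V4): /bv/; trying suffixes from longest down, /v/ is the first permitted one, so coda /b/ | onset /v/.
/i…u/ gap (V4→V5): cluster /rtb/ — the longest permitted-onset suffix is /b/; onset = /b/, preceding coda = /rt/.
Result: sjup.sup.steb.virt.bus.
Classifying each syllable: /sjup/ (closed), /sup/ (closed), /steb/ (closed), /virt/ (closed), /bus/ (closed).
Closed syllables: 5.

5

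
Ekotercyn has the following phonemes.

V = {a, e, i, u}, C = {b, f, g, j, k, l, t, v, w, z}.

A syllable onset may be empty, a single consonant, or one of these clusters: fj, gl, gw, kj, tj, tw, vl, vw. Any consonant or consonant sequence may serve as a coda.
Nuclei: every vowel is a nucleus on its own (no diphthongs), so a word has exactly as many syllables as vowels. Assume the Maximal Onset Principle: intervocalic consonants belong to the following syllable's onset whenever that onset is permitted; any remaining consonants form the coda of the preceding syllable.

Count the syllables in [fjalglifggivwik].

4

Vowels present: a, i, i, i; each is a nucleus, giving 4 syllables.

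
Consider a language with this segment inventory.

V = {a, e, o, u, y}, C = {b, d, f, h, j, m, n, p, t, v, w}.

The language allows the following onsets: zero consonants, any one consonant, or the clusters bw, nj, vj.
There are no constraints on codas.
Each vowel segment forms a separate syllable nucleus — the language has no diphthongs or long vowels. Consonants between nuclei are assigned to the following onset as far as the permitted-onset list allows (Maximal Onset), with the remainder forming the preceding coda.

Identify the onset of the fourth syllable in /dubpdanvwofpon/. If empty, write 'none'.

Nuclei (vowels): u, a, o, o → 4 syllables.
Between /u/ (V1) and /a/ (V2): /bpd/; trying suffixes from longest down, /d/ is the first permitted one, so coda /bp/ | onset /d/.
Between /a/ (V2) and /o/ (V3): /nvw/ — longest licit onset from the right is /w/, leaving /nv/ as coda.
Between /o/ (V3) and /o/ (V4): /fp/; trying suffixes from longest down, /p/ is the first permitted one, so coda /f/ | onset /p/.
So the parse is dubp.danv.wof.pon.
Syllable 4 is /pon/: onset /p/, nucleus /o/, coda /n/.

p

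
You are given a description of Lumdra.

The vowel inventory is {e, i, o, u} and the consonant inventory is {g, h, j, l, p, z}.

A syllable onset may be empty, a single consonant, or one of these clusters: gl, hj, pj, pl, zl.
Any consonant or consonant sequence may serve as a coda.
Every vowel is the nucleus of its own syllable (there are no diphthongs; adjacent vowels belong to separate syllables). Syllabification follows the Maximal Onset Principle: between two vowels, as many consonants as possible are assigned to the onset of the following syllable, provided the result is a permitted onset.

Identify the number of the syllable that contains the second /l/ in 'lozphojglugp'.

3

The vowels are o, o, u — 3 nuclei, so 3 syllables.
Between /o/ (V1) and /o/ (V2): /zph/ splits as /zp/ + /h/ (/h/ is the longest suffix that is a licit onset).
Between /o/ (V2) and /u/ (V3): /jgl/ — longest licit onset from the right is /gl/, leaving /j/ as coda.
So the parse is lozp.hoj.glugp.
The second /l/ is in the onset of syllable 3 (/glugp/).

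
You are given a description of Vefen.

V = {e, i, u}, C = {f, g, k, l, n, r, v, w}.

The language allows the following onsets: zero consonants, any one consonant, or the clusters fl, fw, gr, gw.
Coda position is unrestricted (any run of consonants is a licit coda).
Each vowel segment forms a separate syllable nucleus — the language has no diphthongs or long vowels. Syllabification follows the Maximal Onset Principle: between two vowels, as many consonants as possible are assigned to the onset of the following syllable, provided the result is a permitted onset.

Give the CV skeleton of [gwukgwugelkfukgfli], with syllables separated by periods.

CCVC.CCV.CVCC.CVCC.CCV

The vowels are u, u, e, u, i — 5 nuclei, so 5 syllables.
/u…u/ gap (V1→V2): /kgw/ — longest licit onset from the right is /gw/, leaving /k/ as coda.
/u…e/ gap (V2→V3): /g/ → onset of the next syllable (single consonants are always licit onsets).
/e…u/ gap (V3→V4): cluster /lkf/ — the longest permitted-onset suffix is /f/; onset = /f/, preceding coda = /lk/.
/u…i/ gap (V4→V5): cluster /kgfl/ — the longest permitted-onset suffix is /fl/; onset = /fl/, preceding coda = /kg/.
Syllabification: gwuk.gwu.gelk.fukg.fli.
Mapping each syllable to C/V: /gwuk/ → CCVC, /gwu/ → CCV, /gelk/ → CVCC, /fukg/ → CVCC, /fli/ → CCV.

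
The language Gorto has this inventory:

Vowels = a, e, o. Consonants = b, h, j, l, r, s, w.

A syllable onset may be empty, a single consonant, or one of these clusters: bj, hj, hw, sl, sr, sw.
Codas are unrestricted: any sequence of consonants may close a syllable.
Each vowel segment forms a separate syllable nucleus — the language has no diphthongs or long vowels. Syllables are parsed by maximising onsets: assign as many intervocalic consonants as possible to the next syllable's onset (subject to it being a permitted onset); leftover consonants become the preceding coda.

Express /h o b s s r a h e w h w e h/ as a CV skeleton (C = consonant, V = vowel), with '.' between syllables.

The vowels are o, a, e, e — 4 nuclei, so 4 syllables.
V1 /o/ – V2 /a/: /bssr/ splits as /bs/ + /sr/ (/sr/ is the longest suffix that is a licit onset).
V2 /a/ – V3 /e/: /h/ → onset of the next syllable (single consonants are always licit onsets).
V3 /e/ – V4 /e/: /whw/ splits as /w/ + /hw/ (/hw/ is the longest suffix that is a licit onset).
Putting it together: hobs.sra.hew.hweh.
Mapping each syllable to C/V: /hobs/ → CVCC, /sra/ → CCV, /hew/ → CVC, /hweh/ → CCVC.

CVCC.CCV.CVC.CCVC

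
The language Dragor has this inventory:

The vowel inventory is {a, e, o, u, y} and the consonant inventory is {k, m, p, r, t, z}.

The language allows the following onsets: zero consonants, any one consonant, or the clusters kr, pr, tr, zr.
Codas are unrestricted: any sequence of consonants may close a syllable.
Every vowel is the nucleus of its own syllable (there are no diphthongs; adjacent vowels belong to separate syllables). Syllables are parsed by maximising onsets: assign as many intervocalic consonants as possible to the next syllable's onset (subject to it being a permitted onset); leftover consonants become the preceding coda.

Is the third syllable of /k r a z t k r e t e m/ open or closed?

Vowels present: a, e, e; each is a nucleus, giving 3 syllables.
σ1/σ2 boundary: /ztkr/; trying suffixes from longest down, /kr/ is the first permitted one, so coda /zt/ | onset /kr/.
σ2/σ3 boundary: just /t/ — single C goes to the following onset.
Syllabification: krazt.kre.tem.
Syllable 3 is /tem/ with coda /m/, so it is closed.

closed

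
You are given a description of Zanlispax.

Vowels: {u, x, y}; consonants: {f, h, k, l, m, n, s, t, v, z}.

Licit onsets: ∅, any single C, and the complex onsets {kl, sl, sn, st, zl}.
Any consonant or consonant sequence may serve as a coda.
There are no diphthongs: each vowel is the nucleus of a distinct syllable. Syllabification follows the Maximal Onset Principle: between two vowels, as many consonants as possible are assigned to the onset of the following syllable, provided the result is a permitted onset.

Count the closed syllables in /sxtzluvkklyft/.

3

Vowels present: x, u, y; each is a nucleus, giving 3 syllables.
V1 /x/ – V2 /u/: cluster /tzl/ — the longest permitted-onset suffix is /zl/; onset = /zl/, preceding coda = /t/.
V2 /u/ – V3 /y/: /vkkl/; trying suffixes from longest down, /kl/ is the first permitted one, so coda /vk/ | onset /kl/.
Syllabification: sxt.zluvk.klyft.
Classifying each syllable: /sxt/ (closed), /zluvk/ (closed), /klyft/ (closed).
Closed syllables: 3.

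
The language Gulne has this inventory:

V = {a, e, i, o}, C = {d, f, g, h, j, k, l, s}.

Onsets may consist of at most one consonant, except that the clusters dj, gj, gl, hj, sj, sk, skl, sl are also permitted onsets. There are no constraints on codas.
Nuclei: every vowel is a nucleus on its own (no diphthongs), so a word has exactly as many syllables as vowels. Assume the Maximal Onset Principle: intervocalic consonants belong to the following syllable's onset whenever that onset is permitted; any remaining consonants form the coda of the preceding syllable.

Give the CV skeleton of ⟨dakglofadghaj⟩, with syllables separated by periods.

CVC.CCV.CVCC.CVC

Nuclei (vowels): a, o, a, a → 4 syllables.
/a…o/ gap (V1→V2): /kgl/; trying suffixes from longest down, /gl/ is the first permitted one, so coda /k/ | onset /gl/.
/o…a/ gap (V2→V3): just /f/ — single C goes to the following onset.
/a…a/ gap (V3→V4): cluster /dgh/ — the longest permitted-onset suffix is /h/; onset = /h/, preceding coda = /dg/.
Result: dak.glo.fadg.haj.
Mapping each syllable to C/V: /dak/ → CVC, /glo/ → CCV, /fadg/ → CVCC, /haj/ → CVC.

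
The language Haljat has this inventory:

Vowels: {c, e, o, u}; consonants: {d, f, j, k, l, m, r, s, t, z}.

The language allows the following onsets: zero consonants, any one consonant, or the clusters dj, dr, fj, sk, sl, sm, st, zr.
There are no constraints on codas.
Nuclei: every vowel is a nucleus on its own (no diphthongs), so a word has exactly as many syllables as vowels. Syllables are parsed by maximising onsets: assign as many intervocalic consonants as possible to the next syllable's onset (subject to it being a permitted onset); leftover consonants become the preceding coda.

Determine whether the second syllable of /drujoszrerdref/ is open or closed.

The vowels are u, o, e, e — 4 nuclei, so 4 syllables.
V1 /u/ – V2 /o/: /j/ is a single consonant, so it becomes the next onset.
V2 /o/ – V3 /e/: cluster /szr/ — the longest permitted-onset suffix is /zr/; onset = /zr/, preceding coda = /s/.
V3 /e/ – V4 /e/: cluster /rdr/ — the longest permitted-onset suffix is /dr/; onset = /dr/, preceding coda = /r/.
So the parse is dru.jos.zrer.dref.
Syllable 2 is /jos/ with coda /s/, so it is closed.

closed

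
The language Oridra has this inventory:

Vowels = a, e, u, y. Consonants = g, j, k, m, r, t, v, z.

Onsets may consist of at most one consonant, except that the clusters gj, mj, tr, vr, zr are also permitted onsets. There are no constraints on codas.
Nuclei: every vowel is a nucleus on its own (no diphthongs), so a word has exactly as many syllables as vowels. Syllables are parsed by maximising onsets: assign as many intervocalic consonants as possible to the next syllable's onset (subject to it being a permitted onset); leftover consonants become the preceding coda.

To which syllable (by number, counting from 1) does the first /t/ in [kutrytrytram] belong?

Nuclei (vowels): u, y, y, a → 4 syllables.
V1 /u/ – V2 /y/: /tr/ is a licit onset in full, so it all attaches to the next syllable.
V2 /y/ – V3 /y/: cluster /tr/ — /tr/ is itself a permitted onset, so the whole cluster goes right; preceding coda = ∅.
V3 /y/ – V4 /a/: cluster /tr/ — /tr/ is itself a permitted onset, so the whole cluster goes right; preceding coda = ∅.
So the parse is ku.try.try.tram.
The first /t/ is in the onset of syllable 2 (/try/).

2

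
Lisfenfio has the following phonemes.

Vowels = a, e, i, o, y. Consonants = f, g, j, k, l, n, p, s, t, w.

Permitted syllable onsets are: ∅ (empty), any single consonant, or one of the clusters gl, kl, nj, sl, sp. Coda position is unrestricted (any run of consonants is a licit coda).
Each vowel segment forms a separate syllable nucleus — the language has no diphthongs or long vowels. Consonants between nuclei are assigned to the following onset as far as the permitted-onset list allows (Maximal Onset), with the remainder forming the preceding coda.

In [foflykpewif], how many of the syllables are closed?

The vowels are o, y, e, i — 4 nuclei, so 4 syllables.
Between /o/ (V1) and /y/ (V2): /fl/ splits as /f/ + /l/ (/l/ is the longest suffix that is a licit onset).
Between /y/ (V2) and /e/ (V3): /kp/ — longest licit onset from the right is /p/, leaving /k/ as coda.
Between /e/ (V3) and /i/ (V4): /w/ → onset of the next syllable (single consonants are always licit onsets).
Result: fof.lyk.pe.wif.
Classifying each syllable: /fof/ (closed), /lyk/ (closed), /pe/ (open), /wif/ (closed).
Closed syllables: 3.

3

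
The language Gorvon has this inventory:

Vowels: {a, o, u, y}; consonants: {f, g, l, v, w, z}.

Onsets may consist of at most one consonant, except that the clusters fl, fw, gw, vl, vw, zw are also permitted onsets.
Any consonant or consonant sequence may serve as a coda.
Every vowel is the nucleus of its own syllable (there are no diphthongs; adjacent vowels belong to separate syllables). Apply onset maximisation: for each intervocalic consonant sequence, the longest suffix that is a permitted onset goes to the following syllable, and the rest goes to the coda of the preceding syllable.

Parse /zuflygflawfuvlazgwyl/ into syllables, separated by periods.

Nuclei (vowels): u, y, a, u, a, y → 6 syllables.
V1 /u/ – V2 /y/: /fl/ — entire cluster is a permitted onset → onset /fl/, coda ∅.
V2 /y/ – V3 /a/: /gfl/ splits as /g/ + /fl/ (/fl/ is the longest suffix that is a licit onset).
V3 /a/ – V4 /u/: cluster /wf/ — the longest permitted-onset suffix is /f/; onset = /f/, preceding coda = /w/.
V4 /u/ – V5 /a/: /vl/ is a licit onset in full, so it all attaches to the next syllable.
V5 /a/ – V6 /y/: cluster /zgw/ — the longest permitted-onset suffix is /gw/; onset = /gw/, preceding coda = /z/.

zu.flyg.flaw.fu.vlaz.gwyl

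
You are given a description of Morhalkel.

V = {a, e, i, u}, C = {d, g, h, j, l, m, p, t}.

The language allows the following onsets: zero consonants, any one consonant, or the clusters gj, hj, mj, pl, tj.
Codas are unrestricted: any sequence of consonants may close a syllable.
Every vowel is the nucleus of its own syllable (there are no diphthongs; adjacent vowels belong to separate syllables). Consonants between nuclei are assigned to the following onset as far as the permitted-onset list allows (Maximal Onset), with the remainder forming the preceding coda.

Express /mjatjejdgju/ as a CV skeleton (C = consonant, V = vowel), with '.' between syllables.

CCV.CCVCC.CCV

Nuclei (vowels): a, e, u → 3 syllables.
Between /a/ (V1) and /e/ (V2): cluster /tj/ — /tj/ is itself a permitted onset, so the whole cluster goes right; preceding coda = ∅.
Between /e/ (V2) and /u/ (V3): /jdgj/ — longest licit onset from the right is /gj/, leaving /jd/ as coda.
Result: mja.tjejd.gju.
Mapping each syllable to C/V: /mja/ → CCV, /tjejd/ → CCVCC, /gju/ → CCV.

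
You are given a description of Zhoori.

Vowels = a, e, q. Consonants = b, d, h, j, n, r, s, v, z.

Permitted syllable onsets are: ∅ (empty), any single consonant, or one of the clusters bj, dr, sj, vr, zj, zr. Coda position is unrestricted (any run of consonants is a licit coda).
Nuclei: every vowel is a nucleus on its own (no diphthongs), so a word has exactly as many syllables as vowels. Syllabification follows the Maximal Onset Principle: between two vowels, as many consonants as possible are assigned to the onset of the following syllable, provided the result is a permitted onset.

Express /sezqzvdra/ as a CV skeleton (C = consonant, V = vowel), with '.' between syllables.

CV.CVCC.CCV

Vowels present: e, q, a; each is a nucleus, giving 3 syllables.
σ1/σ2 boundary: just /z/ — single C goes to the following onset.
σ2/σ3 boundary: /zvdr/ — longest licit onset from the right is /dr/, leaving /zv/ as coda.
Result: se.zqzv.dra.
Mapping each syllable to C/V: /se/ → CV, /zqzv/ → CVCC, /dra/ → CCV.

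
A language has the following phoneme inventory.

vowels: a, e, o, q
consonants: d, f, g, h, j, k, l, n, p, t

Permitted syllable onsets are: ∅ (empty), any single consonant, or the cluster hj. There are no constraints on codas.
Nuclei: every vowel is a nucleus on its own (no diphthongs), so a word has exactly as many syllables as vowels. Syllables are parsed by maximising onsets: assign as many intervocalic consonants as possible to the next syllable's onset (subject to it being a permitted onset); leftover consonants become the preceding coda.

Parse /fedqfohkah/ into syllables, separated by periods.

fe.dq.foh.kah

Vowels present: e, q, o, a; each is a nucleus, giving 4 syllables.
Between /e/ (V1) and /q/ (V2): /d/ is a single consonant, so it becomes the next onset.
Between /q/ (V2) and /o/ (V3): /f/ is a single consonant, so it becomes the next onset.
Between /o/ (V3) and /a/ (V4): /hk/ — longest licit onset from the right is /k/, leaving /h/ as coda.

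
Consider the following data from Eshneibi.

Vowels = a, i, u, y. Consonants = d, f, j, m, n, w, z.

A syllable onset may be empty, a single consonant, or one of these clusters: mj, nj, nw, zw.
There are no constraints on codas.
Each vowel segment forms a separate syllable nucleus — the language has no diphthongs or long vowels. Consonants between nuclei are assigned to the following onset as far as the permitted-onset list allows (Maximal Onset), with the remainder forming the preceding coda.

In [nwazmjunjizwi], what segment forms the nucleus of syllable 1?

The vowels are a, u, i, i — 4 nuclei, so 4 syllables.
The first nucleus (vowel 1 from the left) is /a/.

a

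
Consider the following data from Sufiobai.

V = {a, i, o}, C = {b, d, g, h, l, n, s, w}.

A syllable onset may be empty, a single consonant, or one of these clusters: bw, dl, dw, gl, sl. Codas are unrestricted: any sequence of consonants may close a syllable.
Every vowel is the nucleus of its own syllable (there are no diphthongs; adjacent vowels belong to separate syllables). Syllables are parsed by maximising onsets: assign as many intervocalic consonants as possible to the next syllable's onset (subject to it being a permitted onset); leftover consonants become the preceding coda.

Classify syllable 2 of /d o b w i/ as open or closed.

Vowels present: o, i; each is a nucleus, giving 2 syllables.
/o…i/ gap (V1→V2): cluster /bw/ — /bw/ is itself a permitted onset, so the whole cluster goes right; preceding coda = ∅.
Result: do.bwi.
Syllable 2 is /bwi/; it ends in its nucleus with no coda, so it is open.

open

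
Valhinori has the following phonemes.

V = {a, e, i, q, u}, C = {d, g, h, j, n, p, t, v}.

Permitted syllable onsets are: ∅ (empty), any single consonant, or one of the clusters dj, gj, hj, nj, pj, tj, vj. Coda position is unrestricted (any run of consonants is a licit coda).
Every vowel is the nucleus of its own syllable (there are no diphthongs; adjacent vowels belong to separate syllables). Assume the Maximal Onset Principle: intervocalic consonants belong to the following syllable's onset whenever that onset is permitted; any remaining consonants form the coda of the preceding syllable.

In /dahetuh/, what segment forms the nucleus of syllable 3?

u

Nuclei (vowels): a, e, u → 3 syllables.
The third nucleus (vowel 3 from the left) is /u/.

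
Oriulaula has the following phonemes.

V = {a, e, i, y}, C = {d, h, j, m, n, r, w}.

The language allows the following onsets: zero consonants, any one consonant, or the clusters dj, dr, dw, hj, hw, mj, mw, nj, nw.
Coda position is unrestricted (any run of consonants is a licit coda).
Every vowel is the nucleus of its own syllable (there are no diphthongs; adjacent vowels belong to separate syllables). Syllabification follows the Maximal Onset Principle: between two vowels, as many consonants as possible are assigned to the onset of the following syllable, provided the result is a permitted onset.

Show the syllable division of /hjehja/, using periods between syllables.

The vowels are e, a — 2 nuclei, so 2 syllables.
Between /e/ (V1) and /a/ (V2): cluster /hj/ — /hj/ is itself a permitted onset, so the whole cluster goes right; preceding coda = ∅.

hje.hja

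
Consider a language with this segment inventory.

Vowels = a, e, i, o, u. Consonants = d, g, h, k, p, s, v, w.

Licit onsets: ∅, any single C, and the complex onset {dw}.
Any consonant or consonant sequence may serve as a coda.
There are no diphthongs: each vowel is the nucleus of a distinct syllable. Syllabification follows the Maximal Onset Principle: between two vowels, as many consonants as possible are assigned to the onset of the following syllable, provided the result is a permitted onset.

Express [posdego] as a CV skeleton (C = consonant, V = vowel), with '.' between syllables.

CVC.CV.CV

Nuclei (vowels): o, e, o → 3 syllables.
V1 /o/ – V2 /e/: /sd/; trying suffixes from longest down, /d/ is the first permitted one, so coda /s/ | onset /d/.
V2 /e/ – V3 /o/: just /g/ — single C goes to the following onset.
Syllabification: pos.de.go.
Mapping each syllable to C/V: /pos/ → CVC, /de/ → CV, /go/ → CV.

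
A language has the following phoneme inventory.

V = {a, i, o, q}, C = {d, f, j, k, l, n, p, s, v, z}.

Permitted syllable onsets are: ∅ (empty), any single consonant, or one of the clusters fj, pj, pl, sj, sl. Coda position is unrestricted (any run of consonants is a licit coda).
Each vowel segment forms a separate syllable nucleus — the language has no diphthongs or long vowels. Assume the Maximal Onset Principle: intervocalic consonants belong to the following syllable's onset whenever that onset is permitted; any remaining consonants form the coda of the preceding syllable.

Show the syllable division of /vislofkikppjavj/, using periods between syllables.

vi.slof.kikp.pjavj

The vowels are i, o, i, a — 4 nuclei, so 4 syllables.
σ1/σ2 boundary: /sl/ is a licit onset in full, so it all attaches to the next syllable.
σ2/σ3 boundary: /fk/ — longest licit onset from the right is /k/, leaving /f/ as coda.
σ3/σ4 boundary: /kppj/ — longest licit onset from the right is /pj/, leaving /kp/ as coda.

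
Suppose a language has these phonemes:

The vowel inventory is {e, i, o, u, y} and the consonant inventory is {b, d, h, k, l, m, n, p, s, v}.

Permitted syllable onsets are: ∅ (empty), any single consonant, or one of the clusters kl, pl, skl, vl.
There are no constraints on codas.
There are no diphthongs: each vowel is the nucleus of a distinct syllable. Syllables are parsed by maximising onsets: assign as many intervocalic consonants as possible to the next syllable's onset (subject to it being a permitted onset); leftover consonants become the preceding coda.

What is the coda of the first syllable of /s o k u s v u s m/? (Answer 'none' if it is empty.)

Vowels present: o, u, u; each is a nucleus, giving 3 syllables.
Between /o/ (V1) and /u/ (V2): just /k/ — single C goes to the following onset.
Between /u/ (V2) and /u/ (V3): /sv/ splits as /s/ + /v/ (/v/ is the longest suffix that is a licit onset).
Result: so.kus.vusm.
Syllable 1 is /so/: onset /s/, nucleus /o/, coda ∅.

none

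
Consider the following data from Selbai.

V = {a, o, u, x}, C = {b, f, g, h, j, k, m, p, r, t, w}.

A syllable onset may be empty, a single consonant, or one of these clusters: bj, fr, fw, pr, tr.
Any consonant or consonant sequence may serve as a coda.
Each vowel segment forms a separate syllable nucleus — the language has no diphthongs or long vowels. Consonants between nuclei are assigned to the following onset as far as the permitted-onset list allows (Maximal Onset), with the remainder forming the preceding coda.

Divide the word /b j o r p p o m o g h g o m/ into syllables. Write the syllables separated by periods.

Vowels present: o, o, o, o; each is a nucleus, giving 4 syllables.
V1 /o/ – V2 /o/: /rpp/ — longest licit onset from the right is /p/, leaving /rp/ as coda.
V2 /o/ – V3 /o/: /m/ is a single consonant, so it becomes the next onset.
V3 /o/ – V4 /o/: /ghg/ — longest licit onset from the right is /g/, leaving /gh/ as coda.

bjorp.po.mogh.gom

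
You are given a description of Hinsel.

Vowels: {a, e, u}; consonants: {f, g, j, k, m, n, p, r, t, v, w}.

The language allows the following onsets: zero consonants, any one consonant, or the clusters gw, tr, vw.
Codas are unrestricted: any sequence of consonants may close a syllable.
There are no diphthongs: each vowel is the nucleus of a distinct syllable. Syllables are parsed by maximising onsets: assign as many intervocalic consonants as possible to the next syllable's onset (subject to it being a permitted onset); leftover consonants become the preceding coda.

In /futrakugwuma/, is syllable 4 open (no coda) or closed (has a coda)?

open

Nuclei (vowels): u, a, u, u, a → 5 syllables.
V1 /u/ – V2 /a/: /tr/ is a licit onset in full, so it all attaches to the next syllable.
V2 /a/ – V3 /u/: /k/ → onset of the next syllable (single consonants are always licit onsets).
V3 /u/ – V4 /u/: /gw/ — entire cluster is a permitted onset → onset /gw/, coda ∅.
V4 /u/ – V5 /a/: /m/ is a single consonant, so it becomes the next onset.
Putting it together: fu.tra.ku.gwu.ma.
Syllable 4 is /gwu/; it ends in its nucleus with no coda, so it is open.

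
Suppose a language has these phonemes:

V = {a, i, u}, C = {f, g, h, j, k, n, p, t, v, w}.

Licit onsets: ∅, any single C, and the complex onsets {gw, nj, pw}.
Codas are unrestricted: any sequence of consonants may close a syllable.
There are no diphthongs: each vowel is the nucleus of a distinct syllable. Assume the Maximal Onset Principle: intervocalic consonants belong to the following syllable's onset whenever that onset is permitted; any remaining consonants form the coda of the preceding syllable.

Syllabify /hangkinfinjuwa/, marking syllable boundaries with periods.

Vowels present: a, i, i, u, a; each is a nucleus, giving 5 syllables.
Between /a/ (V1) and /i/ (V2): /ngk/ splits as /ng/ + /k/ (/k/ is the longest suffix that is a licit onset).
Between /i/ (V2) and /i/ (V3): cluster /nf/ — the longest permitted-onset suffix is /f/; onset = /f/, preceding coda = /n/.
Between /i/ (V3) and /u/ (V4): /nj/ is a licit onset in full, so it all attaches to the next syllable.
Between /u/ (V4) and /a/ (V5): /w/ → onset of the next syllable (single consonants are always licit onsets).

hang.kin.fi.nju.wa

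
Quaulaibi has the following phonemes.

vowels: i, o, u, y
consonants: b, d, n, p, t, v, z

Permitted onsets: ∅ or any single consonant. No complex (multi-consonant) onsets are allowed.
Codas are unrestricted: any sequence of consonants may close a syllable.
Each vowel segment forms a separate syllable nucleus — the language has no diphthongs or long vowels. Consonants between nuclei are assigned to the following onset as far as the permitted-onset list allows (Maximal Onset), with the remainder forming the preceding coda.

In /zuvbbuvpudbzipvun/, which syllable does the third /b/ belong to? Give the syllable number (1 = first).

Nuclei (vowels): u, u, u, i, u → 5 syllables.
σ1/σ2 boundary: /vbb/ — longest licit onset from the right is /b/, leaving /vb/ as coda.
σ2/σ3 boundary: cluster /vp/ — the longest permitted-onset suffix is /p/; onset = /p/, preceding coda = /v/.
σ3/σ4 boundary: /dbz/ splits as /db/ + /z/ (/z/ is the longest suffix that is a licit onset).
σ4/σ5 boundary: cluster /pv/ — the longest permitted-onset suffix is /v/; onset = /v/, preceding coda = /p/.
Putting it together: zuvb.buv.pudb.zip.vun.
The third /b/ is in the coda of syllable 3 (/pudb/).

3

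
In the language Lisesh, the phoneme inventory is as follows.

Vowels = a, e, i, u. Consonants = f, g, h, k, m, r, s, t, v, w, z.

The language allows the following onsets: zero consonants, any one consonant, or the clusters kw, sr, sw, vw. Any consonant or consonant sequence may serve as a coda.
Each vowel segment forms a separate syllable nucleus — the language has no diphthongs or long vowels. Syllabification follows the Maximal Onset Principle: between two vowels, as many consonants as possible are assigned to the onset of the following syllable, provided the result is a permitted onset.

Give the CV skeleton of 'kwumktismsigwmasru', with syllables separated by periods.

The vowels are u, i, i, a, u — 5 nuclei, so 5 syllables.
/u…i/ gap (V1→V2): /mkt/ splits as /mk/ + /t/ (/t/ is the longest suffix that is a licit onset).
/i…i/ gap (V2→V3): /sms/ splits as /sm/ + /s/ (/s/ is the longest suffix that is a licit onset).
/i…a/ gap (V3→V4): /gwm/; trying suffixes from longest down, /m/ is the first permitted one, so coda /gw/ | onset /m/.
/a…u/ gap (V4→V5): /sr/ is a licit onset in full, so it all attaches to the next syllable.
Result: kwumk.tism.sigw.ma.sru.
Mapping each syllable to C/V: /kwumk/ → CCVCC, /tism/ → CVCC, /sigw/ → CVCC, /ma/ → CV, /sru/ → CCV.

CCVCC.CVCC.CVCC.CV.CCV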